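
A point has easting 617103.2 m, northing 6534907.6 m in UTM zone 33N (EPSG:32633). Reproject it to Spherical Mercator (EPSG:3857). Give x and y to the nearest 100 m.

Unproject from UTM 33N (λ₀ = 15°) → φ = 58.93780034°, λ = 17.03479960°.
Web Mercator (R = 6378137 m): x = 1896305.218 m, y = 8166955.280 m.

x 1896300 m, y 8167000 m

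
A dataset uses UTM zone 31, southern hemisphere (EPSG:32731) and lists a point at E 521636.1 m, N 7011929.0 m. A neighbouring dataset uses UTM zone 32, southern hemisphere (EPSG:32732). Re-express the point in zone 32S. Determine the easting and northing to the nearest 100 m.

UTM 31S → geographic: φ = -27.01459970°, λ = 3.21810032°.
UTM 32S (λ₀ = 9°) forward: E = -74154.222 m, N = 6998759.778 m.

E -74200 m, N 6998800 m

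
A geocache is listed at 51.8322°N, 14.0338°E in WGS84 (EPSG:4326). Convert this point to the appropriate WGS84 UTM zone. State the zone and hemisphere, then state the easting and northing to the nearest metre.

Zone 33N: E 433423 m, N 5742817 m

Longitude 14.0338° lies in the 6° band [12°, 18°), giving zone 33; latitude is north of the equator, so 33N.
Zone 33 central meridian λ₀ = 6×33 − 183 = 15°; Δλ = -0.9662°.
Transverse Mercator on WGS84 with k₀ = 0.9996 gives E = 433422.867 m, N = 5742816.647 m.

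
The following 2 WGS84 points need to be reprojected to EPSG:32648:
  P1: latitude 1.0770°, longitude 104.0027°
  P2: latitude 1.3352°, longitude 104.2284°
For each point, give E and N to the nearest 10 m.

P1: E 389040 m, N 119060 m; P2: E 414160 m, N 147590 m

UTM zone 48N: λ₀ = 105°, k₀ = 0.9996.
P1 (1.0770°, 104.0027°) → (389039.316, 119059.153) m.
P2 (1.3352°, 104.2284°) → (414160.786, 147593.455) m.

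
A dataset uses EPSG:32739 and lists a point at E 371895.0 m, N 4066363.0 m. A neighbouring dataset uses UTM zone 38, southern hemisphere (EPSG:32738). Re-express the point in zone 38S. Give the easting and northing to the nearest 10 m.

UTM 39S → geographic: φ = -53.53600005°, λ = 49.06699972°.
UTM 38S (λ₀ = 45°) forward: E = 769479.282 m, N = 4060403.863 m.

E 769480 m, N 4060400 m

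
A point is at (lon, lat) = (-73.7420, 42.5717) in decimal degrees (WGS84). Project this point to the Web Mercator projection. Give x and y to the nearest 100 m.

x -8208900 m, y 5247000 m

Web Mercator is spherical with R = a = 6378137 m.
x = R·λ = 6378137 × -1.287040697 = -8208921.890 m.
y = R·ln tan(π/4 + φ/2) = 6378137 × 0.822654920 = 5247005.786 m.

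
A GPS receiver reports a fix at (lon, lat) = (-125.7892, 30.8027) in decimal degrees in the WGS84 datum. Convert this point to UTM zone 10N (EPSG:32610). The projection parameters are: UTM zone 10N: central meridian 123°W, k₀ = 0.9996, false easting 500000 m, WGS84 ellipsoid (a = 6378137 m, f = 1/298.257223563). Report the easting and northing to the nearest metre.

Zone 10 central meridian λ₀ = 6×10 − 183 = -123°; Δλ = -2.7892°.
Transverse Mercator on WGS84 with k₀ = 0.9996 gives E = 233128.922 m, N = 3411064.476 m.

E 233129 m, N 3411064 m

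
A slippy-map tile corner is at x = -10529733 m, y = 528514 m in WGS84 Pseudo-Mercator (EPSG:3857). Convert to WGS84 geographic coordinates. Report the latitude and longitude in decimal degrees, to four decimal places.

lat 4.7423°, lon -94.5902°

R = 6378137 m. λ = x/R = -94.59020092°.
φ = 2·arctan(exp(y/R)) − 90° = 2·arctan(1.08639) − 90° = 4.74229810°.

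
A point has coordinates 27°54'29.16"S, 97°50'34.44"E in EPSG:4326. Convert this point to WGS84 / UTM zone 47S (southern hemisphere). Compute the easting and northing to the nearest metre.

Zone 47 central meridian λ₀ = 6×47 − 183 = 99°; Δλ = -1.1571°.
Transverse Mercator on WGS84 with k₀ = 0.9996 gives E = 386130.255 m, N = 6912439.573 m.

E 386130 m, N 6912440 m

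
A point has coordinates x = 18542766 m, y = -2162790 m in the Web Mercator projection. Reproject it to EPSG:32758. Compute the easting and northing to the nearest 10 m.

E 665460 m, N 7891050 m

Web Mercator inverse (R = 6378137 m) → φ = -19.06669715°, λ = 166.57250108°.
UTM 58S forward: E = 665455.965 m, N = 7891050.798 m.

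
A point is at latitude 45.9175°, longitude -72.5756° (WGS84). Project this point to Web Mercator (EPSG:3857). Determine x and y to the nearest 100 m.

x -8079100 m, y 5767100 m

Web Mercator is spherical with R = a = 6378137 m.
x = R·λ = 6378137 × -1.266683177 = -8079078.836 m.
y = R·ln tan(π/4 + φ/2) = 6378137 × 0.904204218 = 5767138.379 m.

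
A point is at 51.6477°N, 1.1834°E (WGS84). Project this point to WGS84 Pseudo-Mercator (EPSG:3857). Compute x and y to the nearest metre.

Web Mercator is spherical with R = a = 6378137 m.
x = R·λ = 6378137 × 0.020654226 = 131735.485 m.
y = R·ln tan(π/4 + φ/2) = 6378137 × 1.056213445 = 6736674.055 m.

x 131735 m, y 6736674 m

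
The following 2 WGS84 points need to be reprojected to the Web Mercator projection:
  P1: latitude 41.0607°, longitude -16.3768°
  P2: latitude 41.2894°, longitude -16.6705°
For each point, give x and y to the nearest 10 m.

Web Mercator: x = R·λ, y = R·ln tan(π/4+φ/2), R = 6378137 m.
P1 (41.0607°, -16.3768°) → (-1823057.037, 5021299.027) m.
P2 (41.2894°, -16.6705°) → (-1855751.571, 5055122.268) m.

P1: x -1823060 m, y 5021300 m; P2: x -1855750 m, y 5055120 m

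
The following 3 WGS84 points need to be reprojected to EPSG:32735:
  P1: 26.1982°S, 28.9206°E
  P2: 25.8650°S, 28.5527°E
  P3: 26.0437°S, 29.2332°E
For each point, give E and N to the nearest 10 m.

UTM zone 35S: λ₀ = 27°, k₀ = 0.9996.
P1 (-26.1982°, 28.9206°) → (691907.570, 7100946.122) m.
P2 (-25.8650°, 28.5527°) → (655579.649, 7138346.613) m.
P3 (-26.0437°, 29.2332°) → (723445.702, 7117564.097) m.

P1: E 691910 m, N 7100950 m; P2: E 655580 m, N 7138350 m; P3: E 723450 m, N 7117560 m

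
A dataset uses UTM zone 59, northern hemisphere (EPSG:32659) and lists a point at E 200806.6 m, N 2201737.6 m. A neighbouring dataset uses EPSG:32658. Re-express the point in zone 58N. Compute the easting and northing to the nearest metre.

E 829100 m, N 2202271 m

UTM 59N → geographic: φ = 19.88900017°, λ = 168.14270026°.
UTM 58N (λ₀ = 165°) forward: E = 829100.389 m, N = 2202270.824 m.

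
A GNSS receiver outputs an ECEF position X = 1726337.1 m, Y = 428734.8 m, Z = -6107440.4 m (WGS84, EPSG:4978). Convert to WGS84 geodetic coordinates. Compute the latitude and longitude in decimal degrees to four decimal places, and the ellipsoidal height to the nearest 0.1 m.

lat -73.8649°, lon 13.9472°, h 2784.6 m

λ = atan2(Y, X) = 13.94720016°; p = √(X²+Y²) = 1778778.6 m.
Bowring's method on WGS84 (a = 6378137 m, b = 6356752.314 m) gives φ = -73.86490028°, h = 2784.571 m.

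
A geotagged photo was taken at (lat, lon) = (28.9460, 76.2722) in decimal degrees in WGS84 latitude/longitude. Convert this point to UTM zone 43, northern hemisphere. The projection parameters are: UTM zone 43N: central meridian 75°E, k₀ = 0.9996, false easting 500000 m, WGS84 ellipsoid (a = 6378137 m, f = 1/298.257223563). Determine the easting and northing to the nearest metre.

E 623982 m, N 3202669 m

Zone 43 central meridian λ₀ = 6×43 − 183 = 75°; Δλ = +1.2722°.
Transverse Mercator on WGS84 with k₀ = 0.9996 gives E = 623981.997 m, N = 3202669.156 m.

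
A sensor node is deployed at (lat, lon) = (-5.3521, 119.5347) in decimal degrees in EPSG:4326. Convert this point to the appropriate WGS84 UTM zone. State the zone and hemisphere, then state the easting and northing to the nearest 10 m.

Zone 50S: E 780920 m, N 9407840 m

Longitude 119.5347° lies in the 6° band [114°, 120°), giving zone 50; latitude is south of the equator, so 50S.
Zone 50 central meridian λ₀ = 6×50 − 183 = 117°; Δλ = +2.5347°.
Transverse Mercator on WGS84 with k₀ = 0.9996 gives E = 780917.834 m, N = 9407835.012 m.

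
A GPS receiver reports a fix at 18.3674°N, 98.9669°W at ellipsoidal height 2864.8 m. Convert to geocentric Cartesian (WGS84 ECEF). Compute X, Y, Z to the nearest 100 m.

X -944200 m, Y -5983900 m, Z 1997900 m

WGS84: a = 6378137 m, e² = 0.006694380; N(φ) = a/√(1−e²sin²φ) = 6380257.863 m.
X = (N+h)·cosφ·cosλ = -944213.429 m; Y = (N+h)·cosφ·sinλ = -5983900.597 m; Z = (N(1−e²)+h)·sinφ = 1997921.119 m.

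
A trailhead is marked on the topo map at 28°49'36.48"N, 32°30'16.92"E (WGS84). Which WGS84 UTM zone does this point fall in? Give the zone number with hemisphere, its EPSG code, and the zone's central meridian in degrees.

UTM zone = ⌊(λ + 180)/6⌋ + 1; 32.5047° ∈ [30°, 36°) → zone 36.
Hemisphere: N (φ ≥ 0).
Central meridian λ₀ = 6×36 − 183 = 33°.
EPSG code: 32636.

Zone 36N (EPSG:32636), central meridian 33°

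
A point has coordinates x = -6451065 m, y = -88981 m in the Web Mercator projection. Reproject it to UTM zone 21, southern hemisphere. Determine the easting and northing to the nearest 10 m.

E 394190 m, N 9911640 m

Web Mercator inverse (R = 6378137 m) → φ = -0.79930400°, λ = -57.95090288°.
UTM 21S forward: E = 394193.656 m, N = 9911640.586 m.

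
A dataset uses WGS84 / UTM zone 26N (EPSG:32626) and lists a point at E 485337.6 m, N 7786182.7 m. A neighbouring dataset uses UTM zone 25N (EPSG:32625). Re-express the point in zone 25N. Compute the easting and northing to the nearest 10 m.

E 712110 m, N 7795920 m

UTM 26N → geographic: φ = 70.18169999°, λ = -27.38749923°.
UTM 25N (λ₀ = -33°) forward: E = 712108.323 m, N = 7795919.090 m.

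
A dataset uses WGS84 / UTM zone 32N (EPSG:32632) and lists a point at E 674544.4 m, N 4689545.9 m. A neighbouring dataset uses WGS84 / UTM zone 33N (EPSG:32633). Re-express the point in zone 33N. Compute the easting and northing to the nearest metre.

E 180255 m, N 4694672 m

UTM 32N → geographic: φ = 42.33860027°, λ = 11.11879988°.
UTM 33N (λ₀ = 15°) forward: E = 180254.884 m, N = 4694671.552 m.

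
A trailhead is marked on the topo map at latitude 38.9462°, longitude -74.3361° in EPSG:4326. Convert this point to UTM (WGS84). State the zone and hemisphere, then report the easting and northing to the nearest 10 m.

Zone 18N: E 557530 m, N 4311020 m

Longitude -74.3361° lies in the 6° band [-78°, -72°), giving zone 18; latitude is north of the equator, so 18N.
Zone 18 central meridian λ₀ = 6×18 − 183 = -75°; Δλ = +0.6639°.
Transverse Mercator on WGS84 with k₀ = 0.9996 gives E = 557532.048 m, N = 4311015.893 m.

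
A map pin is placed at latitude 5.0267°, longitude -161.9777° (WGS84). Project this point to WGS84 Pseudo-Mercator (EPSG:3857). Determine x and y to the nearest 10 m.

x -18031280 m, y 560290 m

Web Mercator is spherical with R = a = 6378137 m.
x = R·λ = 6378137 × -2.827044180 = -18031275.084 m.
y = R·ln tan(π/4 + φ/2) = 6378137 × 0.087845228 = 560288.902 m.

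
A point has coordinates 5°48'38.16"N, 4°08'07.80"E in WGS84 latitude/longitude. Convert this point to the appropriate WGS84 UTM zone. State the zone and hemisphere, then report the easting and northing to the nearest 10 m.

Zone 31N: E 625720 m, N 642390 m

Longitude 4.1355° lies in the 6° band [0°, 6°), giving zone 31; latitude is north of the equator, so 31N.
Zone 31 central meridian λ₀ = 6×31 − 183 = 3°; Δλ = +1.1355°.
Transverse Mercator on WGS84 with k₀ = 0.9996 gives E = 625715.948 m, N = 642394.082 m.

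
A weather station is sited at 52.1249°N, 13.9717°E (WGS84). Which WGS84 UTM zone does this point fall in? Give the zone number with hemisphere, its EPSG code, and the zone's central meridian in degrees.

UTM zone = ⌊(λ + 180)/6⌋ + 1; 13.9717° ∈ [12°, 18°) → zone 33.
Hemisphere: N (φ ≥ 0).
Central meridian λ₀ = 6×33 − 183 = 15°.
EPSG code: 32633.

Zone 33N (EPSG:32633), central meridian 15°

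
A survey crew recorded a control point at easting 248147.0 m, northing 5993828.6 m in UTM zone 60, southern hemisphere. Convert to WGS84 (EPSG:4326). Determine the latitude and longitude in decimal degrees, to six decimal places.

lat -36.167600°, lon 174.200000°

Zone 60S: λ₀ = 177°, k₀ = 0.9996, false easting 500000 m, false northing 10000000 m.
Meridian distance M = (N − FN)/k₀ = -4007774.5 m.
Inverse transverse Mercator on WGS84 gives φ = -36.16759981°, λ = 174.19999969°.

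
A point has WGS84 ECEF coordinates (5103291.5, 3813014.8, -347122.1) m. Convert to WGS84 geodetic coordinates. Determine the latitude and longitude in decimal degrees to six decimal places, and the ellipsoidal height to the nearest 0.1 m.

lat -3.139900°, lon 36.765900°, h 1829.4 m

λ = atan2(Y, X) = 36.76589956°; p = √(X²+Y²) = 6370452.6 m.
Bowring's method on WGS84 (a = 6378137 m, b = 6356752.314 m) gives φ = -3.13989997°, h = 1829.425 m.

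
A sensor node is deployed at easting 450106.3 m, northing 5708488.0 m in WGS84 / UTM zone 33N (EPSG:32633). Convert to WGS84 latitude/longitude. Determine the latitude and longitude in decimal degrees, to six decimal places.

lat 51.525300°, lon 14.280800°

Zone 33N: λ₀ = 15°, k₀ = 0.9996, false easting 500000 m.
Meridian distance M = (N − FN)/k₀ = 5710772.3 m.
Inverse transverse Mercator on WGS84 gives φ = 51.52529973°, λ = 14.28080004°.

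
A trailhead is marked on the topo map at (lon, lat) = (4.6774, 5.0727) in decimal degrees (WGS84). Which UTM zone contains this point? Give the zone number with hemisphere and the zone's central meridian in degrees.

Zone 31N, central meridian 3°

UTM zone = ⌊(λ + 180)/6⌋ + 1; 4.6774° ∈ [0°, 6°) → zone 31.
Hemisphere: N (φ ≥ 0).
Central meridian λ₀ = 6×31 − 183 = 3°.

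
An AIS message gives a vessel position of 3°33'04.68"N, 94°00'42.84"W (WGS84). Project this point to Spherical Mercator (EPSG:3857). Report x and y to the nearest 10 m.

Web Mercator is spherical with R = a = 6378137 m.
x = R·λ = 6378137 × -1.640817191 = -10465356.837 m.
y = R·ln tan(π/4 + φ/2) = 6378137 × 0.062021602 = 395582.277 m.

x -10465360 m, y 395580 m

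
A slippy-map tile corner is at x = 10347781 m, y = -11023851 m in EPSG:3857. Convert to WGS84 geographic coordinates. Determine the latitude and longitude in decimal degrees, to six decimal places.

R = 6378137 m. λ = x/R = 92.95569829°.
φ = 2·arctan(exp(y/R)) − 90° = 2·arctan(0.17757) − 90° = -69.86170052°.

lat -69.861701°, lon 92.955698°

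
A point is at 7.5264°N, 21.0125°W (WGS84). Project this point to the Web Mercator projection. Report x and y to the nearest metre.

x -2339101 m, y 840255 m

Web Mercator is spherical with R = a = 6378137 m.
x = R·λ = 6378137 × -0.366737309 = -2339100.800 m.
y = R·ln tan(π/4 + φ/2) = 6378137 × 0.131739882 = 840255.016 m.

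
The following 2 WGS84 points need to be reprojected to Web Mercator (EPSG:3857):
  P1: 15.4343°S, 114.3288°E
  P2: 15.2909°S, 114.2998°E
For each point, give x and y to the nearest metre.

Web Mercator: x = R·λ, y = R·ln tan(π/4+φ/2), R = 6378137 m.
P1 (-15.4343°, 114.3288°) → (12727023.799, -1739303.037) m.
P2 (-15.2909°, 114.2998°) → (12723795.534, -1722748.292) m.

P1: x 12727024 m, y -1739303 m; P2: x 12723796 m, y -1722748 m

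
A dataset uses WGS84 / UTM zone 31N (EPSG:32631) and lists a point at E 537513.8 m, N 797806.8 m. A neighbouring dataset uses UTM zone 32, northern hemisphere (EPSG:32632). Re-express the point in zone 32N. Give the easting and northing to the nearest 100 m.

UTM 31N → geographic: φ = 7.21749978°, λ = 3.33979976°.
UTM 32N (λ₀ = 9°) forward: E = -125874.243 m, N = 801686.396 m.

E -125900 m, N 801700 m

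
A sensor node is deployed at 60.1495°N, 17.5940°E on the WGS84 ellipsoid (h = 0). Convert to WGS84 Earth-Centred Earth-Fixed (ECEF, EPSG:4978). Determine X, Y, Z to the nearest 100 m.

WGS84: a = 6378137 m, e² = 0.006694380; N(φ) = a/√(1−e²sin²φ) = 6394257.708 m.
X = (N+h)·cosφ·cosλ = 3033791.088 m; Y = (N+h)·cosφ·sinλ = 962025.566 m; Z = (N(1−e²)+h)·sinφ = 5508786.469 m.

X 3033800 m, Y 962000 m, Z 5508800 m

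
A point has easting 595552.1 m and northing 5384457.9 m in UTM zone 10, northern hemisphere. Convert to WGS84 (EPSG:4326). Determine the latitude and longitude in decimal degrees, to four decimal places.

Zone 10N: λ₀ = -123°, k₀ = 0.9996, false easting 500000 m.
Meridian distance M = (N − FN)/k₀ = 5386612.5 m.
Inverse transverse Mercator on WGS84 gives φ = 48.60589959°, λ = -121.70379953°.

lat 48.6059°, lon -121.7038°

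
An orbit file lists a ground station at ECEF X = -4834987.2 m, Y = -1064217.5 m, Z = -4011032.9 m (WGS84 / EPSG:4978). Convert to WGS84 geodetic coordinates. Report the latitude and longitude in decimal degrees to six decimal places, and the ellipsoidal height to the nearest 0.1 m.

λ = atan2(Y, X) = -167.58670038°; p = √(X²+Y²) = 4950723.2 m.
Bowring's method on WGS84 (a = 6378137 m, b = 6356752.314 m) gives φ = -39.20239993°, h = 2022.721 m.

lat -39.202400°, lon -167.586700°, h 2022.7 m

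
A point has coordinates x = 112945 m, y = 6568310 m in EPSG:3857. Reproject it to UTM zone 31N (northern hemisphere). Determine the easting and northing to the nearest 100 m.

E 359800 m, N 5618300 m

Web Mercator inverse (R = 6378137 m) → φ = 50.69950054°, λ = 1.01460220°.
UTM 31N forward: E = 359792.999 m, N = 5618289.224 m.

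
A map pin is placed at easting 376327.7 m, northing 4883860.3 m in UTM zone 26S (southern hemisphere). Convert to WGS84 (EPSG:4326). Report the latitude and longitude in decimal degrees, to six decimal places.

lat -46.187600°, lon -28.602600°

Zone 26S: λ₀ = -27°, k₀ = 0.9996, false easting 500000 m, false northing 10000000 m.
Meridian distance M = (N − FN)/k₀ = -5118187.0 m.
Inverse transverse Mercator on WGS84 gives φ = -46.18759966°, λ = -28.60259961°.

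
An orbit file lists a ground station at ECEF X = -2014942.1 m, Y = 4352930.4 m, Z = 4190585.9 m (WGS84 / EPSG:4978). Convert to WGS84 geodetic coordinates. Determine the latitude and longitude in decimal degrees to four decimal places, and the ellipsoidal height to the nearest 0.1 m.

λ = atan2(Y, X) = 114.83909976°; p = √(X²+Y²) = 4796665.0 m.
Bowring's method on WGS84 (a = 6378137 m, b = 6356752.314 m) gives φ = 41.33270008°, h = 526.454 m.

lat 41.3327°, lon 114.8391°, h 526.5 m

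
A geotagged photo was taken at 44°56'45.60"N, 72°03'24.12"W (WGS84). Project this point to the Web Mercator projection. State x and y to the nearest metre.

Web Mercator is spherical with R = a = 6378137 m.
x = R·λ = 6378137 × -1.257626663 = -8021315.152 m.
y = R·ln tan(π/4 + φ/2) = 6378137 × 0.880041350 = 5613024.294 m.

x -8021315 m, y 5613024 m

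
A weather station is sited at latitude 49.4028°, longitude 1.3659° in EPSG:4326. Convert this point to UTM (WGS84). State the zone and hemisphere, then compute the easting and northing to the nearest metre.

Zone 31N: E 381447 m, N 5473519 m

Longitude 1.3659° lies in the 6° band [0°, 6°), giving zone 31; latitude is north of the equator, so 31N.
Zone 31 central meridian λ₀ = 6×31 − 183 = 3°; Δλ = -1.6341°.
Transverse Mercator on WGS84 with k₀ = 0.9996 gives E = 381447.031 m, N = 5473518.548 m.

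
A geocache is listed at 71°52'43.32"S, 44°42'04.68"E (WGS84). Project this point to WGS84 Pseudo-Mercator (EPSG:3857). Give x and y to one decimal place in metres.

Web Mercator is spherical with R = a = 6378137 m.
x = R·λ = 6378137 × 0.780184865 = 4976125.954 m.
y = R·ln tan(π/4 + φ/2) = 6378137 × -1.835901224 = -11709629.524 m.

x 4976126.0 m, y -11709629.5 m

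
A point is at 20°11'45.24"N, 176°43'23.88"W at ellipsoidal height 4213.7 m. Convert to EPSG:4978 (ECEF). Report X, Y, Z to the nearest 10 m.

WGS84: a = 6378137 m, e² = 0.006694380; N(φ) = a/√(1−e²sin²φ) = 6380682.973 m.
X = (N+h)·cosφ·cosλ = -5982542.112 m; Y = (N+h)·cosφ·sinλ = -342510.306 m; Z = (N(1−e²)+h)·sinφ = 2189518.079 m.

X -5982540 m, Y -342510 m, Z 2189520 m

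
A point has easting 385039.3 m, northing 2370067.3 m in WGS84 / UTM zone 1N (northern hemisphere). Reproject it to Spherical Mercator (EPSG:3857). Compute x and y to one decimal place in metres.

Unproject from UTM 1N (λ₀ = -177°) → φ = 21.42930021°, λ = -178.10930041°.
Web Mercator (R = 6378137 m): x = -19827036.627 m, y = 2443142.289 m.

x -19827036.6 m, y 2443142.3 m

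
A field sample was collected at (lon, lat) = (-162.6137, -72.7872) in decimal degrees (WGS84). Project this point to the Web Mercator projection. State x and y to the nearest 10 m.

x -18102070 m, y -12042940 m

Web Mercator is spherical with R = a = 6378137 m.
x = R·λ = 6378137 × -2.838144474 = -18102074.280 m.
y = R·ln tan(π/4 + φ/2) = 6378137 × -1.888159987 = -12042943.076 m.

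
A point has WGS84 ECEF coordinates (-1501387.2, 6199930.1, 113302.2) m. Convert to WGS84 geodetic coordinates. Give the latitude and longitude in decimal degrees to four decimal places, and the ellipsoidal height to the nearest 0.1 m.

λ = atan2(Y, X) = 103.61280026°; p = √(X²+Y²) = 6379129.8 m.
Bowring's method on WGS84 (a = 6378137 m, b = 6356752.314 m) gives φ = 1.02439971°, h = 2005.682 m.

lat 1.0244°, lon 103.6128°, h 2005.7 m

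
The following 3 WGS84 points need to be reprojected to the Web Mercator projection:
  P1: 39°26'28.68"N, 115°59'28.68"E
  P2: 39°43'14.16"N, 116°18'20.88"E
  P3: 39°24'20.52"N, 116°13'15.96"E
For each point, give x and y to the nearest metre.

Web Mercator: x = R·λ, y = R·ln tan(π/4+φ/2), R = 6378137 m.
P1 (39.4413°, 115.9913°) → (12912092.452, 4785082.595) m.
P2 (39.7206°, 116.3058°) → (12947102.432, 4825423.314) m.
P3 (39.4057°, 116.2211°) → (12937673.671, 4779952.353) m.

P1: x 12912092 m, y 4785083 m; P2: x 12947102 m, y 4825423 m; P3: x 12937674 m, y 4779952 m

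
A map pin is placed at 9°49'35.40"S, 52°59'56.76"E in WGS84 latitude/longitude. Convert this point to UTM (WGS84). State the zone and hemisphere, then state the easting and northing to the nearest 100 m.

Longitude 52.9991° lies in the 6° band [48°, 54°), giving zone 39; latitude is south of the equator, so 39S.
Zone 39 central meridian λ₀ = 6×39 − 183 = 51°; Δλ = +1.9991°.
Transverse Mercator on WGS84 with k₀ = 0.9996 gives E = 719249.785 m, N = 8913117.204 m.

Zone 39S: E 719200 m, N 8913100 m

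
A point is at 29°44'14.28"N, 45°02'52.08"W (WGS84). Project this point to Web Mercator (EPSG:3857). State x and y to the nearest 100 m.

Web Mercator is spherical with R = a = 6378137 m.
x = R·λ = 6378137 × -0.786232431 = -5014698.157 m.
y = R·ln tan(π/4 + φ/2) = 6378137 × 0.544018842 = 3469826.705 m.

x -5014700 m, y 3469800 m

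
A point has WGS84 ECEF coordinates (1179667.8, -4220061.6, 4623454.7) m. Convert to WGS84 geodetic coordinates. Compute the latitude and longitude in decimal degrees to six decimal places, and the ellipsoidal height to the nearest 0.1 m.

lat 46.728900°, lon -74.382300°, h 3153.1 m

λ = atan2(Y, X) = -74.38229994°; p = √(X²+Y²) = 4381841.6 m.
Bowring's method on WGS84 (a = 6378137 m, b = 6356752.314 m) gives φ = 46.72889999°, h = 3153.114 m.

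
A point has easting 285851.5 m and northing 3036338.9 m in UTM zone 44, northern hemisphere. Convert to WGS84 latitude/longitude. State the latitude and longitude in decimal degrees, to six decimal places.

lat 27.433700°, lon 78.833500°

Zone 44N: λ₀ = 81°, k₀ = 0.9996, false easting 500000 m.
Meridian distance M = (N − FN)/k₀ = 3037553.9 m.
Inverse transverse Mercator on WGS84 gives φ = 27.43369983°, λ = 78.83350023°.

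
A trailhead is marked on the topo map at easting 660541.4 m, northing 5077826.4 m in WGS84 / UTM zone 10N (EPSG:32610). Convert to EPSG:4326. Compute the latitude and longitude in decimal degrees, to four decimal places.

Zone 10N: λ₀ = -123°, k₀ = 0.9996, false easting 500000 m.
Meridian distance M = (N − FN)/k₀ = 5079858.3 m.
Inverse transverse Mercator on WGS84 gives φ = 45.83529992°, λ = -120.93279967°.

lat 45.8353°, lon -120.9328°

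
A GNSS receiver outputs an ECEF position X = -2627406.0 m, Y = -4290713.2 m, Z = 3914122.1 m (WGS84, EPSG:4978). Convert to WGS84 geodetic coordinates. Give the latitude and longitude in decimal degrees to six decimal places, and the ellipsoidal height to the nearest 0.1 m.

λ = atan2(Y, X) = -121.48110045°; p = √(X²+Y²) = 5031250.5 m.
Bowring's method on WGS84 (a = 6378137 m, b = 6356752.314 m) gives φ = 38.06810031°, h = 4418.399 m.

lat 38.068100°, lon -121.481100°, h 4418.4 m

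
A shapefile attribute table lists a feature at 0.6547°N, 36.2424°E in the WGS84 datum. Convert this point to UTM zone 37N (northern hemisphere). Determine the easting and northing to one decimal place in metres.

Zone 37 central meridian λ₀ = 6×37 − 183 = 39°; Δλ = -2.7576°.
Transverse Mercator on WGS84 with k₀ = 0.9996 gives E = 193048.765 m, N = 72448.506 m.

E 193048.8 m, N 72448.5 m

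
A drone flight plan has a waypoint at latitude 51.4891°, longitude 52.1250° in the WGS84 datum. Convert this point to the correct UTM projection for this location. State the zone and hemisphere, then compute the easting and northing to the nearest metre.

Longitude 52.1250° lies in the 6° band [48°, 54°), giving zone 39; latitude is north of the equator, so 39N.
Zone 39 central meridian λ₀ = 6×39 − 183 = 51°; Δλ = +1.1250°.
Transverse Mercator on WGS84 with k₀ = 0.9996 gives E = 578106.837 m, N = 5704817.000 m.

Zone 39N: E 578107 m, N 5704817 m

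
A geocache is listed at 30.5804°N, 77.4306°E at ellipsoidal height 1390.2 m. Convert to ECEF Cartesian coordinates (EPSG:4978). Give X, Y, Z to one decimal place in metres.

X 1196268.4 m, Y 5365255.1 m, Z 3226638.6 m

WGS84: a = 6378137 m, e² = 0.006694380; N(φ) = a/√(1−e²sin²φ) = 6383669.770 m.
X = (N+h)·cosφ·cosλ = 1196268.362 m; Y = (N+h)·cosφ·sinλ = 5365255.077 m; Z = (N(1−e²)+h)·sinφ = 3226638.564 m.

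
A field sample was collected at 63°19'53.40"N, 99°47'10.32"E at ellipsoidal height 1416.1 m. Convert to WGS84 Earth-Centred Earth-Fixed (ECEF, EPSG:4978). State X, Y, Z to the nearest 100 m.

WGS84: a = 6378137 m, e² = 0.006694380; N(φ) = a/√(1−e²sin²φ) = 6395253.849 m.
X = (N+h)·cosφ·cosλ = -487990.585 m; Y = (N+h)·cosφ·sinλ = 2829226.783 m; Z = (N(1−e²)+h)·sinφ = 5677923.376 m.

X -488000 m, Y 2829200 m, Z 5677900 m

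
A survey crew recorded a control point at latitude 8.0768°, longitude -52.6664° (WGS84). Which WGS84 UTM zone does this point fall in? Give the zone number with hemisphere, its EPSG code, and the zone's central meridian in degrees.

UTM zone = ⌊(λ + 180)/6⌋ + 1; -52.6664° ∈ [-54°, -48°) → zone 22.
Hemisphere: N (φ ≥ 0).
Central meridian λ₀ = 6×22 − 183 = -51°.
EPSG code: 32622.

Zone 22N (EPSG:32622), central meridian -51°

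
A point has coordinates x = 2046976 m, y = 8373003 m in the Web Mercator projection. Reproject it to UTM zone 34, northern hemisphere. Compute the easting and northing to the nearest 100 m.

Web Mercator inverse (R = 6378137 m) → φ = 59.87970007°, λ = 18.38829827°.
UTM 34N forward: E = 353821.902 m, N = 6640896.285 m.

E 353800 m, N 6640900 m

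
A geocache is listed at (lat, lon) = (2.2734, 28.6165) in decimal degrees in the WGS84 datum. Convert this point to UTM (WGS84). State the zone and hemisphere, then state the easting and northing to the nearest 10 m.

Longitude 28.6165° lies in the 6° band [24°, 30°), giving zone 35; latitude is north of the equator, so 35N.
Zone 35 central meridian λ₀ = 6×35 − 183 = 27°; Δλ = +1.6165°.
Transverse Mercator on WGS84 with k₀ = 0.9996 gives E = 679759.282 m, N = 251380.941 m.

Zone 35N: E 679760 m, N 251380 m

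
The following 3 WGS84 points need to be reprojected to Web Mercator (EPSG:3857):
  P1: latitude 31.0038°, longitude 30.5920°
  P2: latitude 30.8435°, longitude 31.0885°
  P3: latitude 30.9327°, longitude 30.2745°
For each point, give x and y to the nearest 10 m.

Web Mercator: x = R·λ, y = R·ln tan(π/4+φ/2), R = 6378137 m.
P1 (31.0038°, 30.5920°) → (3405485.862, 3633242.656) m.
P2 (30.8435°, 31.0885°) → (3460755.990, 3612441.274) m.
P3 (30.9327°, 30.2745°) → (3370141.924, 3624012.038) m.

P1: x 3405490 m, y 3633240 m; P2: x 3460760 m, y 3612440 m; P3: x 3370140 m, y 3624010 m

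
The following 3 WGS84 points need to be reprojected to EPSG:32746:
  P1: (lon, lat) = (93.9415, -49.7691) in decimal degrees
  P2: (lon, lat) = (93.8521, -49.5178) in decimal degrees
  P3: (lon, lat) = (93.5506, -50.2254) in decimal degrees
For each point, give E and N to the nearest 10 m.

P1: E 567800 m, N 4486620 m; P2: E 561680 m, N 4514630 m; P3: E 539270 m, N 4436160 m

UTM zone 46S: λ₀ = 93°, k₀ = 0.9996.
P1 (-49.7691°, 93.9415°) → (567796.657, 4486616.023) m.
P2 (-49.5178°, 93.8521°) → (561675.764, 4514631.415) m.
P3 (-50.2254°, 93.5506°) → (539274.988, 4436162.765) m.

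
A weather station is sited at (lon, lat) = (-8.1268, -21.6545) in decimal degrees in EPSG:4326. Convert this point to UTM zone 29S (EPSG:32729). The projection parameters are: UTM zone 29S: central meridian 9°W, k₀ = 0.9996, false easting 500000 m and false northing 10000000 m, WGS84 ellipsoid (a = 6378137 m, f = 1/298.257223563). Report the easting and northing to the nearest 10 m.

Zone 29 central meridian λ₀ = 6×29 − 183 = -9°; Δλ = +0.8732°.
Transverse Mercator on WGS84 with k₀ = 0.9996 gives E = 590351.696 m, N = 7605160.175 m.

E 590350 m, N 7605160 m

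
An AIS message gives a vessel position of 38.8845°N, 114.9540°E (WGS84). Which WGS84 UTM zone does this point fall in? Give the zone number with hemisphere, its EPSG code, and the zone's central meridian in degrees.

Zone 50N (EPSG:32650), central meridian 117°

UTM zone = ⌊(λ + 180)/6⌋ + 1; 114.9540° ∈ [114°, 120°) → zone 50.
Hemisphere: N (φ ≥ 0).
Central meridian λ₀ = 6×50 − 183 = 117°.
EPSG code: 32650.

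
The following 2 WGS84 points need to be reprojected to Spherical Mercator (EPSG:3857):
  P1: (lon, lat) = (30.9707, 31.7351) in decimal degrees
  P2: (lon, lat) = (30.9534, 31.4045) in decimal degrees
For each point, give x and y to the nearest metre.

P1: x 3447643 m, y 3728588 m; P2: x 3445717 m, y 3685393 m

Web Mercator: x = R·λ, y = R·ln tan(π/4+φ/2), R = 6378137 m.
P1 (31.7351°, 30.9707°) → (3447642.554, 3728588.394) m.
P2 (31.4045°, 30.9534°) → (3445716.726, 3685393.343) m.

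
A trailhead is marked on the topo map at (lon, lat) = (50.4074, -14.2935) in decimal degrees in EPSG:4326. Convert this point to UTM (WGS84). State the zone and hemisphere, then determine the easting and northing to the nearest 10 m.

Zone 39S: E 436090 m, N 8419730 m

Longitude 50.4074° lies in the 6° band [48°, 54°), giving zone 39; latitude is south of the equator, so 39S.
Zone 39 central meridian λ₀ = 6×39 − 183 = 51°; Δλ = -0.5926°.
Transverse Mercator on WGS84 with k₀ = 0.9996 gives E = 436085.711 m, N = 8419732.050 m.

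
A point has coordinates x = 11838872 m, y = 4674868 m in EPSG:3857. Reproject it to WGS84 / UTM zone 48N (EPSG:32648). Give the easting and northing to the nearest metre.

E 617473 m, N 4281300 m

Web Mercator inverse (R = 6378137 m) → φ = 38.67250008°, λ = 106.35039664°.
UTM 48N forward: E = 617472.755 m, N = 4281299.712 m.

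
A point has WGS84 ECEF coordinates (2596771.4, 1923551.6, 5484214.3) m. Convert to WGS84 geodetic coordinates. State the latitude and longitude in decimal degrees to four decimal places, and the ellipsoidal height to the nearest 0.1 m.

λ = atan2(Y, X) = 36.52910084°; p = √(X²+Y²) = 3231605.2 m.
Bowring's method on WGS84 (a = 6378137 m, b = 6356752.314 m) gives φ = 59.65900026°, h = 3279.410 m.

lat 59.6590°, lon 36.5291°, h 3279.4 m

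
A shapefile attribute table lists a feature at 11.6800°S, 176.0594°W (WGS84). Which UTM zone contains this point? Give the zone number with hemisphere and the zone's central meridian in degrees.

UTM zone = ⌊(λ + 180)/6⌋ + 1; -176.0594° ∈ [-180°, -174°) → zone 1.
Hemisphere: S (φ < 0).
Central meridian λ₀ = 6×1 − 183 = -177°.

Zone 1S, central meridian -177°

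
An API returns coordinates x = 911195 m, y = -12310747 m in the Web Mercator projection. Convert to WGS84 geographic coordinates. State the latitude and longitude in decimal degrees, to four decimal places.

lat -73.4850°, lon 8.1854°

R = 6378137 m. λ = x/R = 8.18540395°.
φ = 2·arctan(exp(y/R)) − 90° = 2·arctan(0.14513) − 90° = -73.48500047°.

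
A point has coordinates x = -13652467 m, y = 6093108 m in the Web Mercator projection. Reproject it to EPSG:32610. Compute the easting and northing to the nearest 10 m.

Web Mercator inverse (R = 6378137 m) → φ = 47.91730293°, λ = -122.64219772°.
UTM 10N forward: E = 526733.051 m, N = 5307170.807 m.

E 526730 m, N 5307170 m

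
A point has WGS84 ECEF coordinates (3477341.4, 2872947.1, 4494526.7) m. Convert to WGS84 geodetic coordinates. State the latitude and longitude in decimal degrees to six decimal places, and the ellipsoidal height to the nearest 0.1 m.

lat 45.090000°, lon 39.563201°, h 157.3 m

λ = atan2(Y, X) = 39.56320058°; p = √(X²+Y²) = 4510623.9 m.
Bowring's method on WGS84 (a = 6378137 m, b = 6356752.314 m) gives φ = 45.09000011°, h = 157.298 m.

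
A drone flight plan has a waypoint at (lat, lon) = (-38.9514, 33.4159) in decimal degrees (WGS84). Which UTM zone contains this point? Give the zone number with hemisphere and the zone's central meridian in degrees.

Zone 36S, central meridian 33°

UTM zone = ⌊(λ + 180)/6⌋ + 1; 33.4159° ∈ [30°, 36°) → zone 36.
Hemisphere: S (φ < 0).
Central meridian λ₀ = 6×36 − 183 = 33°.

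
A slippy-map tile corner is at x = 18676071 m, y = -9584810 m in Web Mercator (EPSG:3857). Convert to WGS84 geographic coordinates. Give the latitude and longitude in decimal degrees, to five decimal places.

R = 6378137 m. λ = x/R = 167.77000027°.
φ = 2·arctan(exp(y/R)) − 90° = 2·arctan(0.22252) − 90° = -64.91040017°.

lat -64.91040°, lon 167.77000°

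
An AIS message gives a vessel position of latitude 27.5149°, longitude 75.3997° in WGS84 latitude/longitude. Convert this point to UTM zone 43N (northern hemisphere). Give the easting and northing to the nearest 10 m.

E 539470 m, N 3043530 m

Zone 43 central meridian λ₀ = 6×43 − 183 = 75°; Δλ = +0.3997°.
Transverse Mercator on WGS84 with k₀ = 0.9996 gives E = 539474.281 m, N = 3043530.857 m.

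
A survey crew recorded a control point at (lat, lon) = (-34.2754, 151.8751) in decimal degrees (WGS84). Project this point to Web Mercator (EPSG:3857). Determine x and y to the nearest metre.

Web Mercator is spherical with R = a = 6378137 m.
x = R·λ = 6378137 × 2.650720547 = 16906658.796 m.
y = R·ln tan(π/4 + φ/2) = 6378137 × -0.637465413 = -4065841.736 m.

x 16906659 m, y -4065842 m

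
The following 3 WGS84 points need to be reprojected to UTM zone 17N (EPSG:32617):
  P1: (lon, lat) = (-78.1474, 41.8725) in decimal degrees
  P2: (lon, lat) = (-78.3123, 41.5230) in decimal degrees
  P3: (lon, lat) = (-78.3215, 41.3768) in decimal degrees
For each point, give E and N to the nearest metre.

UTM zone 17N: λ₀ = -81°, k₀ = 0.9996.
P1 (41.8725°, -78.1474°) → (736727.384, 4639555.364) m.
P2 (41.5230°, -78.3123°) → (724253.607, 4600305.851) m.
P3 (41.3768°, -78.3215°) → (723988.635, 4584048.921) m.

P1: E 736727 m, N 4639555 m; P2: E 724254 m, N 4600306 m; P3: E 723989 m, N 4584049 m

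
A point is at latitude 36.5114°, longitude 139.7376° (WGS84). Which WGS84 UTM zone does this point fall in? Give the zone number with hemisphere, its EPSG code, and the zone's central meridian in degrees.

Zone 54N (EPSG:32654), central meridian 141°

UTM zone = ⌊(λ + 180)/6⌋ + 1; 139.7376° ∈ [138°, 144°) → zone 54.
Hemisphere: N (φ ≥ 0).
Central meridian λ₀ = 6×54 − 183 = 141°.
EPSG code: 32654.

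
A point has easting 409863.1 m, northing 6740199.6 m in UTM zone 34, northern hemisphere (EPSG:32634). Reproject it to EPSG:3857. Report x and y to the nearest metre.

Unproject from UTM 34N (λ₀ = 21°) → φ = 60.78700013°, λ = 19.34440015°.
Web Mercator (R = 6378137 m): x = 2153408.774 m, y = 8577078.428 m.

x 2153409 m, y 8577078 m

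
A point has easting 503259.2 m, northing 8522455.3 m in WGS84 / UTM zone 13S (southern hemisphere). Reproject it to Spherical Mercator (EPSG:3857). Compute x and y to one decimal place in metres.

x -11685195.9 m, y -1501509.4 m

Unproject from UTM 13S (λ₀ = -105°) → φ = -13.36539998°, λ = -104.96990040°.
Web Mercator (R = 6378137 m): x = -11685195.862 m, y = -1501509.407 m.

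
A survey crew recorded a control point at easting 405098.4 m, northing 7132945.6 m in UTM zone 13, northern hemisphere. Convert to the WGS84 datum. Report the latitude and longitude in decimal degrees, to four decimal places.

Zone 13N: λ₀ = -105°, k₀ = 0.9996, false easting 500000 m.
Meridian distance M = (N − FN)/k₀ = 7135799.9 m.
Inverse transverse Mercator on WGS84 gives φ = 64.30929955°, λ = -106.96220061°.

lat 64.3093°, lon -106.9622°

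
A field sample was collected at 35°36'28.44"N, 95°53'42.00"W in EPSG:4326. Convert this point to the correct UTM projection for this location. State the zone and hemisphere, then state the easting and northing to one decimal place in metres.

Longitude -95.8950° lies in the 6° band [-96°, -90°), giving zone 15; latitude is north of the equator, so 15N.
Zone 15 central meridian λ₀ = 6×15 − 183 = -93°; Δλ = -2.8950°.
Transverse Mercator on WGS84 with k₀ = 0.9996 gives E = 237758.833 m, N = 3944319.582 m.

Zone 15N: E 237758.8 m, N 3944319.6 m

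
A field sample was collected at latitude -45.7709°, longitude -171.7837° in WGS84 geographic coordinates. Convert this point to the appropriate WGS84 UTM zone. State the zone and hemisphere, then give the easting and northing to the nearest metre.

Zone 2S: E 439066 m, N 4931108 m

Longitude -171.7837° lies in the 6° band [-174°, -168°), giving zone 2; latitude is south of the equator, so 2S.
Zone 2 central meridian λ₀ = 6×2 − 183 = -171°; Δλ = -0.7837°.
Transverse Mercator on WGS84 with k₀ = 0.9996 gives E = 439066.379 m, N = 4931107.957 m.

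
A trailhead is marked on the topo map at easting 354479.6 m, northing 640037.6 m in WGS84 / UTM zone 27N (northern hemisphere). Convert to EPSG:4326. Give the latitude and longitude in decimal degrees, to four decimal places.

Zone 27N: λ₀ = -21°, k₀ = 0.9996, false easting 500000 m.
Meridian distance M = (N − FN)/k₀ = 640293.7 m.
Inverse transverse Mercator on WGS84 gives φ = 5.78890027°, λ = -22.31430003°.

lat 5.7889°, lon -22.3143°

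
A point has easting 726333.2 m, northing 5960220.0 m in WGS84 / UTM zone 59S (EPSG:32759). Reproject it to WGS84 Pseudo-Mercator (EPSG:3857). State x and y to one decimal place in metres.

x 19316859.3 m, y -4366400.6 m

Unproject from UTM 59S (λ₀ = 171°) → φ = -36.47660026°, λ = 173.52629990°.
Web Mercator (R = 6378137 m): x = 19316859.344 m, y = -4366400.564 m.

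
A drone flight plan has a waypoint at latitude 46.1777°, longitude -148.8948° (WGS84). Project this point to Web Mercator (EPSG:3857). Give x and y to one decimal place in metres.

x -16574893.3 m, y 5808871.6 m

Web Mercator is spherical with R = a = 6378137 m.
x = R·λ = 6378137 × -2.598704499 = -16574893.318 m.
y = R·ln tan(π/4 + φ/2) = 6378137 × 0.910747393 = 5808871.642 m.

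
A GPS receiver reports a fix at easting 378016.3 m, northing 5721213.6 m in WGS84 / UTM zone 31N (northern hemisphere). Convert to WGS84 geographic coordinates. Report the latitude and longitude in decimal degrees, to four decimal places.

Zone 31N: λ₀ = 3°, k₀ = 0.9996, false easting 500000 m.
Meridian distance M = (N − FN)/k₀ = 5723503.0 m.
Inverse transverse Mercator on WGS84 gives φ = 51.62870046°, λ = 1.23760070°.

lat 51.6287°, lon 1.2376°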